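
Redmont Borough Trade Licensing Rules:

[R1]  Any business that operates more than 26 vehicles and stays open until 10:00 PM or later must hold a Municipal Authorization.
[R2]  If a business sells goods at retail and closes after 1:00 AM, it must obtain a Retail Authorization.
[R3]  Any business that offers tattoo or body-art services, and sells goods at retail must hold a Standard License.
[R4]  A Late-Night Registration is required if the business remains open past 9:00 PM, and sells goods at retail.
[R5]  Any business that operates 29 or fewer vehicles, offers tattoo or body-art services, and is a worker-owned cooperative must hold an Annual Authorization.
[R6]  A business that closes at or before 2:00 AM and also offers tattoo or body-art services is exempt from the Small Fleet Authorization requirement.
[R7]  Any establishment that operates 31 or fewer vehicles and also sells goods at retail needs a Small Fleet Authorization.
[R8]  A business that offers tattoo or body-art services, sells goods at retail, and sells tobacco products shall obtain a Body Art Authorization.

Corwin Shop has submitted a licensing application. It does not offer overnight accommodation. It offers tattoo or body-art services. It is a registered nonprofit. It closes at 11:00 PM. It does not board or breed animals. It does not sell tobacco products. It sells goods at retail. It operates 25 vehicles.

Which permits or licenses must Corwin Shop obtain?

[R1] vehicles 25 ≤ 26; closes 11:00 PM, after 10:00 PM → Municipal Authorization not required.
[R2] sells goods at retail; closes 11:00 PM, at/before 1:00 AM → Retail Authorization not required.
[R3] offers tattoo or body-art services; sells goods at retail → Standard License required.
[R4] closes 11:00 PM, after 9:00 PM; sells goods at retail → Late-Night Registration required.
[R5] vehicles 25 ≤ 29; offers tattoo or body-art services; is a registered nonprofit (not: is a worker-owned cooperative) → Annual Authorization not required.
[R6] closes 11:00 PM, at/before 2:00 AM; offers tattoo or body-art services → exempt from Small Fleet Authorization.
[R7] vehicles 25 ≤ 31; sells goods at retail → Small Fleet Authorization required.
[R8] offers tattoo or body-art services; sells goods at retail; does not sell tobacco products → Body Art Authorization not required.

Late-Night Registration, Standard License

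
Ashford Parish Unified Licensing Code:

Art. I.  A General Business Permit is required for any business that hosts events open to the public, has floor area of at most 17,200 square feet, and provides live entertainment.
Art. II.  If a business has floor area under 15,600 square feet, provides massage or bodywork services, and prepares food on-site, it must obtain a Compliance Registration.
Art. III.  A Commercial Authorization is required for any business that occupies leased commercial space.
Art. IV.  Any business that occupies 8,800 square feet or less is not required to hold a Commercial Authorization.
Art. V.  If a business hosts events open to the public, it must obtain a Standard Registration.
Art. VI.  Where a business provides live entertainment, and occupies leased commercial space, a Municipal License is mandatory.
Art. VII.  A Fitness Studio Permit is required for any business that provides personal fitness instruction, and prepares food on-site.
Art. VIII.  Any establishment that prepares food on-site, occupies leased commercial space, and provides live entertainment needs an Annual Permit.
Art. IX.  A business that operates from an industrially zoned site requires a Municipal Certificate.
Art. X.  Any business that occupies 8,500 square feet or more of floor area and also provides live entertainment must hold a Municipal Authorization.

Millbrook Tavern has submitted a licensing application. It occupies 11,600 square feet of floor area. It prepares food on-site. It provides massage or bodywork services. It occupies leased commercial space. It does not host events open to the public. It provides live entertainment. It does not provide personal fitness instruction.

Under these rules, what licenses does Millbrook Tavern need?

Art. I. does not host events open to the public; floor area 11,600 square feet ≤ 17,200 square feet; provides live entertainment → General Business Permit not required.
Art. II. floor area 11,600 square feet < 15,600 square feet; provides massage or bodywork services; prepares food on-site → Compliance Registration required.
Art. III. occupies leased commercial space → Commercial Authorization required.
Art. IV. floor area 11,600 square feet > 8,800 square feet → Commercial Authorization exemption does not apply.
Art. V. does not host events open to the public → Standard Registration not required.
Art. VI. provides live entertainment; occupies leased commercial space → Municipal License required.
Art. VII. does not provide personal fitness instruction; prepares food on-site → Fitness Studio Permit not required.
Art. VIII. prepares food on-site; occupies leased commercial space; provides live entertainment → Annual Permit required.
Art. IX. occupies leased commercial space (not: operates from an industrially zoned site) → Municipal Certificate not required.
Art. X. floor area 11,600 square feet ≥ 8,500 square feet; provides live entertainment → Municipal Authorization required.

Annual Permit, Commercial Authorization, Compliance Registration, Municipal Authorization, Municipal License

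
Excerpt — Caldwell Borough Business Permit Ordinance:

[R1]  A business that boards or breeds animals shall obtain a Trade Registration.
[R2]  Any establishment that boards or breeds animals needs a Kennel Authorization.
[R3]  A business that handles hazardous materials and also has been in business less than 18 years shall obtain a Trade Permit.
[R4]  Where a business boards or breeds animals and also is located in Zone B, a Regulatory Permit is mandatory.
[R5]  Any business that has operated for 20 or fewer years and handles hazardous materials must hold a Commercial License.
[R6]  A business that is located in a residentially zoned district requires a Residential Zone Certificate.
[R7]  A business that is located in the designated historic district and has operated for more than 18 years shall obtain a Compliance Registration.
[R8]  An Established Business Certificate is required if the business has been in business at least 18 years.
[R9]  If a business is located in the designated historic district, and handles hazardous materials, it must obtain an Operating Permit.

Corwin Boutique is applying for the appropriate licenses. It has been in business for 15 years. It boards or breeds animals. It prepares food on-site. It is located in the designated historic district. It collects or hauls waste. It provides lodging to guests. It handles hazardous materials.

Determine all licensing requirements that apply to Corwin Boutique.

Commercial License, Kennel Authorization, Operating Permit, Trade Permit, Trade Registration

[R1] boards or breeds animals → Trade Registration required.
[R2] boards or breeds animals → Kennel Authorization required.
[R3] handles hazardous materials; years in business 15 < 18 → Trade Permit required.
[R4] boards or breeds animals; is located in the designated historic district (not: is located in Zone B) → Regulatory Permit not required.
[R5] years in business 15 ≤ 20; handles hazardous materials → Commercial License required.
[R6] is located in the designated historic district (not: is located in a residentially zoned district) → Residential Zone Certificate not required.
[R7] is located in the designated historic district; years in business 15 ≤ 18 → Compliance Registration not required.
[R8] years in business 15 < 18 → Established Business Certificate not required.
[R9] is located in the designated historic district; handles hazardous materials → Operating Permit required.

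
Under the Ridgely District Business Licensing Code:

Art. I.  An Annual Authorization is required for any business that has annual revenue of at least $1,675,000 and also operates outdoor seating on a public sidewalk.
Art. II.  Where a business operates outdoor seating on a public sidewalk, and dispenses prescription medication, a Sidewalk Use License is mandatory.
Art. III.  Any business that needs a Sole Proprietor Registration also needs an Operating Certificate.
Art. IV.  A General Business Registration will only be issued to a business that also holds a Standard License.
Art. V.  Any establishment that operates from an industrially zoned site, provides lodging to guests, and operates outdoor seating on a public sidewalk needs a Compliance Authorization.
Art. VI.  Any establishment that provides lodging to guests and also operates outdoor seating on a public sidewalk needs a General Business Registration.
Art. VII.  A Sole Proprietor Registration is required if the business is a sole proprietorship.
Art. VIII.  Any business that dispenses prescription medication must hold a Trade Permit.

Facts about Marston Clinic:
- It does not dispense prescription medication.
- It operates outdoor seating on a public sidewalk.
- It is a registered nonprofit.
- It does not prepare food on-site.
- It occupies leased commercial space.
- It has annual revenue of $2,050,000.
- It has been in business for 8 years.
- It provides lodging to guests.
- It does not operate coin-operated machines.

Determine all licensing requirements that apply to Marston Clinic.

Annual Authorization, General Business Registration, Standard License

Art. I. revenue $2,050,000 ≥ $1,675,000; operates outdoor seating on a public sidewalk → Annual Authorization required.
Art. II. operates outdoor seating on a public sidewalk; does not dispense prescription medication → Sidewalk Use License not required.
Art. III. Sole Proprietor Registration is not required → no effect.
Art. IV. General Business Registration is required → Standard License also required.
Art. V. occupies leased commercial space (not: operates from an industrially zoned site); provides lodging to guests; operates outdoor seating on a public sidewalk → Compliance Authorization not required.
Art. VI. provides lodging to guests; operates outdoor seating on a public sidewalk → General Business Registration required.
Art. VII. is a registered nonprofit (not: is a sole proprietorship) → Sole Proprietor Registration not required.
Art. VIII. does not dispense prescription medication → Trade Permit not required.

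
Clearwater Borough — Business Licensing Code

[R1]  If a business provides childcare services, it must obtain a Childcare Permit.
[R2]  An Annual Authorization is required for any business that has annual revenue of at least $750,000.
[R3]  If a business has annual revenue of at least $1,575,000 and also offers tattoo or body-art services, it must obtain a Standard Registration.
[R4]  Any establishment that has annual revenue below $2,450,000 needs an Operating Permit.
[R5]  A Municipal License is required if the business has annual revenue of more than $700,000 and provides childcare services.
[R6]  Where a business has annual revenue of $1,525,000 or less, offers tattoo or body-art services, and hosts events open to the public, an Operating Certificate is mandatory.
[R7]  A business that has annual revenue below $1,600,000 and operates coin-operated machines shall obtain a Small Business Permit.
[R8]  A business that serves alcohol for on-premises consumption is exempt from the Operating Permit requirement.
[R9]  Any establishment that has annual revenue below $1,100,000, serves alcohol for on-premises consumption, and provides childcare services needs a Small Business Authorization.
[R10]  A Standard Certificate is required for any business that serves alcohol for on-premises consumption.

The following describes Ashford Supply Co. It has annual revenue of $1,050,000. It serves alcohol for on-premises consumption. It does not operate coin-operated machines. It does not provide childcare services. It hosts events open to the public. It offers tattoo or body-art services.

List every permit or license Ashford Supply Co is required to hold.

Annual Authorization, Operating Certificate, Standard Certificate

[R1] does not provide childcare services → Childcare Permit not required.
[R2] revenue $1,050,000 ≥ $750,000 → Annual Authorization required.
[R3] revenue $1,050,000 < $1,575,000; offers tattoo or body-art services → Standard Registration not required.
[R4] revenue $1,050,000 < $2,450,000 → Operating Permit required.
[R5] revenue $1,050,000 > $700,000; does not provide childcare services → Municipal License not required.
[R6] revenue $1,050,000 ≤ $1,525,000; offers tattoo or body-art services; hosts events open to the public → Operating Certificate required.
[R7] revenue $1,050,000 < $1,600,000; does not operate coin-operated machines → Small Business Permit not required.
[R8] serves alcohol for on-premises consumption → exempt from Operating Permit.
[R9] revenue $1,050,000 < $1,100,000; serves alcohol for on-premises consumption; does not provide childcare services → Small Business Authorization not required.
[R10] serves alcohol for on-premises consumption → Standard Certificate required.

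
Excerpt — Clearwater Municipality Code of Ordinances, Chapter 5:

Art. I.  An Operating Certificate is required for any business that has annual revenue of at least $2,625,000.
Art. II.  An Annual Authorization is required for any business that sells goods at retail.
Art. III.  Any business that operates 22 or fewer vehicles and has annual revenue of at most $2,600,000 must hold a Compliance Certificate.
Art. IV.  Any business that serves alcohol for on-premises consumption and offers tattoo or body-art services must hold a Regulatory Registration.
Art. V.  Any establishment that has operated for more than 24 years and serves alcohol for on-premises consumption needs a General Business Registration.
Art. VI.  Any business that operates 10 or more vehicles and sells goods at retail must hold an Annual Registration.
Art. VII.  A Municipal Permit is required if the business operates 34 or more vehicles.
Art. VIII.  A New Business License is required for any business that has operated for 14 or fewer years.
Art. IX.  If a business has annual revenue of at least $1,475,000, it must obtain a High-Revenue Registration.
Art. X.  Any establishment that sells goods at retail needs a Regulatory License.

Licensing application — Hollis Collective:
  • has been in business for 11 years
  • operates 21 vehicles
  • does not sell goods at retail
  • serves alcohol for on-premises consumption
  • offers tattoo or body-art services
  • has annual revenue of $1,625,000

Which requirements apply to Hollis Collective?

Art. I. revenue $1,625,000 < $2,625,000 → Operating Certificate not required.
Art. II. does not sell goods at retail → Annual Authorization not required.
Art. III. vehicles 21 ≤ 22; revenue $1,625,000 ≤ $2,600,000 → Compliance Certificate required.
Art. IV. serves alcohol for on-premises consumption; offers tattoo or body-art services → Regulatory Registration required.
Art. V. years in business 11 ≤ 24; serves alcohol for on-premises consumption → General Business Registration not required.
Art. VI. vehicles 21 ≥ 10; does not sell goods at retail → Annual Registration not required.
Art. VII. vehicles 21 < 34 → Municipal Permit not required.
Art. VIII. years in business 11 ≤ 14 → New Business License required.
Art. IX. revenue $1,625,000 ≥ $1,475,000 → High-Revenue Registration required.
Art. X. does not sell goods at retail → Regulatory License not required.

Compliance Certificate, High-Revenue Registration, New Business License, Regulatory Registration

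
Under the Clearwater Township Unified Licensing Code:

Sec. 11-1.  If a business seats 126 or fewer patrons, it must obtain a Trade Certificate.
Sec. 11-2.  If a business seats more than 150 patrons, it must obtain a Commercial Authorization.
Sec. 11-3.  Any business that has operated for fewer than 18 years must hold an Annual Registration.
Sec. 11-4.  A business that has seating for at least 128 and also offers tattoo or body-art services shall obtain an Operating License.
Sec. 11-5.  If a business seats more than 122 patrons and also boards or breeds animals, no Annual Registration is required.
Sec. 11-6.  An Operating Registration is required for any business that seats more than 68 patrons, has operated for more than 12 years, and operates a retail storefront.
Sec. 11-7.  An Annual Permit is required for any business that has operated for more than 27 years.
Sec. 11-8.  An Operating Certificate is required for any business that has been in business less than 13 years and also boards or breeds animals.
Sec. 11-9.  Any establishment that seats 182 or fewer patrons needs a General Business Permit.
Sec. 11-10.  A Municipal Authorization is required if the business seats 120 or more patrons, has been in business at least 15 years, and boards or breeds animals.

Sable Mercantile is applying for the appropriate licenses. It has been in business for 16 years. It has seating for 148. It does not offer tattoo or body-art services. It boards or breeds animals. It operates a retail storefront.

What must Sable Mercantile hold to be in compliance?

Sec. 11-1. seating 148 > 126 → Trade Certificate not required.
Sec. 11-2. seating 148 ≤ 150 → Commercial Authorization not required.
Sec. 11-3. years in business 16 < 18 → Annual Registration required.
Sec. 11-4. seating 148 ≥ 128; does not offer tattoo or body-art services → Operating License not required.
Sec. 11-5. seating 148 > 122; boards or breeds animals → exempt from Annual Registration.
Sec. 11-6. seating 148 > 68; years in business 16 > 12; operates a retail storefront → Operating Registration required.
Sec. 11-7. years in business 16 ≤ 27 → Annual Permit not required.
Sec. 11-8. years in business 16 ≥ 13; boards or breeds animals → Operating Certificate not required.
Sec. 11-9. seating 148 ≤ 182 → General Business Permit required.
Sec. 11-10. seating 148 ≥ 120; years in business 16 ≥ 15; boards or breeds animals → Municipal Authorization required.

General Business Permit, Municipal Authorization, Operating Registration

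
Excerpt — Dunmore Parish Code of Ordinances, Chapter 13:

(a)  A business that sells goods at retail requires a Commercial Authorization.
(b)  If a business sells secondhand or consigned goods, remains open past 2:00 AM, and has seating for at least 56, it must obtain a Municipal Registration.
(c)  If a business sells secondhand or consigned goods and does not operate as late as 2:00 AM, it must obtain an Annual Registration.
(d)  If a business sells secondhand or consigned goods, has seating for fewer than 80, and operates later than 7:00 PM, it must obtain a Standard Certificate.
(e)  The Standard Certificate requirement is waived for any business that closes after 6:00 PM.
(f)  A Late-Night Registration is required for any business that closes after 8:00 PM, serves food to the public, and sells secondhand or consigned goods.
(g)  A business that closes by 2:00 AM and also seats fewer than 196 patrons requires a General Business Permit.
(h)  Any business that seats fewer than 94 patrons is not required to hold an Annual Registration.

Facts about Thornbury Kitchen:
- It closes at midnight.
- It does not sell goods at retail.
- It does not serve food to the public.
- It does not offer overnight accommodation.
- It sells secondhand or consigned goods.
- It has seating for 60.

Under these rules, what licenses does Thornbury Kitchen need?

(a) does not sell goods at retail → Commercial Authorization not required.
(b) sells secondhand or consigned goods; closes midnight, at/before 2:00 AM; seating 60 ≥ 56 → Municipal Registration not required.
(c) sells secondhand or consigned goods; closes midnight, at/before 2:00 AM → Annual Registration required.
(d) sells secondhand or consigned goods; seating 60 < 80; closes midnight, after 7:00 PM → Standard Certificate required.
(e) closes midnight, after 6:00 PM → exempt from Standard Certificate.
(f) closes midnight, after 8:00 PM; does not serve food to the public; sells secondhand or consigned goods → Late-Night Registration not required.
(g) closes midnight, at/before 2:00 AM; seating 60 < 196 → General Business Permit required.
(h) seating 60 < 94 → exempt from Annual Registration.

General Business Permit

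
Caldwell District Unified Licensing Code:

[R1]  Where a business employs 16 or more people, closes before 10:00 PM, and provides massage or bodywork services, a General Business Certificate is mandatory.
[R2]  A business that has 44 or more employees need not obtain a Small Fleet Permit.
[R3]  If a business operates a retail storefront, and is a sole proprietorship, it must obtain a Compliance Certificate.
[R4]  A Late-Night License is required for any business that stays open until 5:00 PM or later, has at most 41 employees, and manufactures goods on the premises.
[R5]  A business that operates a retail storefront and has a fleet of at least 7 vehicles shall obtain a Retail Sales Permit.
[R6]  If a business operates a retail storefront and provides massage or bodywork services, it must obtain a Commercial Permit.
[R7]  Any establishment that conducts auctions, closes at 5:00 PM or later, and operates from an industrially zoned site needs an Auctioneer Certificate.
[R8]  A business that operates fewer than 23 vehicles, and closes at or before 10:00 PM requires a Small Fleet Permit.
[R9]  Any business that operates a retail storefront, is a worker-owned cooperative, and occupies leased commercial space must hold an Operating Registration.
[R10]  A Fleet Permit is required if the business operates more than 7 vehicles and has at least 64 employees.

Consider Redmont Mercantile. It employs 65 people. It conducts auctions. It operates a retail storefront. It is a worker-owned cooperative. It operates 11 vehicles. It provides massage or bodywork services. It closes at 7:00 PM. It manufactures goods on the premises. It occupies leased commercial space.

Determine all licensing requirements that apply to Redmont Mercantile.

Commercial Permit, Fleet Permit, General Business Certificate, Operating Registration, Retail Sales Permit

[R1] employees 65 ≥ 16; closes 7:00 PM, at/before 10:00 PM; provides massage or bodywork services → General Business Certificate required.
[R2] employees 65 ≥ 44 → exempt from Small Fleet Permit.
[R3] operates a retail storefront; is a worker-owned cooperative (not: is a sole proprietorship) → Compliance Certificate not required.
[R4] closes 7:00 PM, after 5:00 PM; employees 65 > 41; manufactures goods on the premises → Late-Night License not required.
[R5] operates a retail storefront; vehicles 11 ≥ 7 → Retail Sales Permit required.
[R6] operates a retail storefront; provides massage or bodywork services → Commercial Permit required.
[R7] conducts auctions; closes 7:00 PM, after 5:00 PM; occupies leased commercial space (not: operates from an industrially zoned site) → Auctioneer Certificate not required.
[R8] vehicles 11 < 23; closes 7:00 PM, at/before 10:00 PM → Small Fleet Permit required.
[R9] operates a retail storefront; is a worker-owned cooperative; occupies leased commercial space → Operating Registration required.
[R10] vehicles 11 > 7; employees 65 ≥ 64 → Fleet Permit required.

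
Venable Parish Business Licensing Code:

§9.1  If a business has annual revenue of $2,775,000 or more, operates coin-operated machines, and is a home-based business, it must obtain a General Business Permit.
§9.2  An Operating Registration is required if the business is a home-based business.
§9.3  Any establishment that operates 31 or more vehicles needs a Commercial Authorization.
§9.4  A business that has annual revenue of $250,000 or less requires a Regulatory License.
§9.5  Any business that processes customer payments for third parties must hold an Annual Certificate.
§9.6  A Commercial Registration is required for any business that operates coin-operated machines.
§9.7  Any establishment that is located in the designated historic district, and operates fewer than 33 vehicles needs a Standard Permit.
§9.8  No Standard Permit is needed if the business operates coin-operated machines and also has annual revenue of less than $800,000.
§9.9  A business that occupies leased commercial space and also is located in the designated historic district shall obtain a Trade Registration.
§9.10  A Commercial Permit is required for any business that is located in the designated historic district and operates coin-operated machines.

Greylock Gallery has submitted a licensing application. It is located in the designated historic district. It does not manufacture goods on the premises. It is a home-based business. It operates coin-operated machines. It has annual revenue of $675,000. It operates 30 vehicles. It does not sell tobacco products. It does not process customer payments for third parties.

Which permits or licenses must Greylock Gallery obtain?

§9.1 revenue $675,000 < $2,775,000; operates coin-operated machines; is a home-based business → General Business Permit not required.
§9.2 is a home-based business → Operating Registration required.
§9.3 vehicles 30 < 31 → Commercial Authorization not required.
§9.4 revenue $675,000 > $250,000 → Regulatory License not required.
§9.5 does not process customer payments for third parties → Annual Certificate not required.
§9.6 operates coin-operated machines → Commercial Registration required.
§9.7 is located in the designated historic district; vehicles 30 < 33 → Standard Permit required.
§9.8 operates coin-operated machines; revenue $675,000 < $800,000 → exempt from Standard Permit.
§9.9 is a home-based business (not: occupies leased commercial space); is located in the designated historic district → Trade Registration not required.
§9.10 is located in the designated historic district; operates coin-operated machines → Commercial Permit required.

Commercial Permit, Commercial Registration, Operating Registration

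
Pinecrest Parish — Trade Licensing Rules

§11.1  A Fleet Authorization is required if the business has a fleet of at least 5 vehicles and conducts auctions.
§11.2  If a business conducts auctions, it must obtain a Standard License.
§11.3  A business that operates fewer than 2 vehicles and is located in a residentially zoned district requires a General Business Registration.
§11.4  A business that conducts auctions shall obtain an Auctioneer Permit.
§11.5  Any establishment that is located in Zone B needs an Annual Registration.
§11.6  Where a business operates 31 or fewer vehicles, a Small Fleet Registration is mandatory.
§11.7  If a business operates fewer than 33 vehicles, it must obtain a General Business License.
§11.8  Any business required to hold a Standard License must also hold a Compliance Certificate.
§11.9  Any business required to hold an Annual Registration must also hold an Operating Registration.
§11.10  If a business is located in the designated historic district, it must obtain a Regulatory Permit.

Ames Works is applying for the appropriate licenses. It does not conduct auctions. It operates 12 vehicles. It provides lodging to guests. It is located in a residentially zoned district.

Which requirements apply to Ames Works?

§11.1 vehicles 12 ≥ 5; does not conduct auctions → Fleet Authorization not required.
§11.2 does not conduct auctions → Standard License not required.
§11.3 vehicles 12 ≥ 2; is located in a residentially zoned district → General Business Registration not required.
§11.4 does not conduct auctions → Auctioneer Permit not required.
§11.5 is located in a residentially zoned district (not: is located in Zone B) → Annual Registration not required.
§11.6 vehicles 12 ≤ 31 → Small Fleet Registration required.
§11.7 vehicles 12 < 33 → General Business License required.
§11.8 Standard License is not required → no effect.
§11.9 Annual Registration is not required → no effect.
§11.10 is located in a residentially zoned district (not: is located in the designated historic district) → Regulatory Permit not required.

General Business License, Small Fleet Registration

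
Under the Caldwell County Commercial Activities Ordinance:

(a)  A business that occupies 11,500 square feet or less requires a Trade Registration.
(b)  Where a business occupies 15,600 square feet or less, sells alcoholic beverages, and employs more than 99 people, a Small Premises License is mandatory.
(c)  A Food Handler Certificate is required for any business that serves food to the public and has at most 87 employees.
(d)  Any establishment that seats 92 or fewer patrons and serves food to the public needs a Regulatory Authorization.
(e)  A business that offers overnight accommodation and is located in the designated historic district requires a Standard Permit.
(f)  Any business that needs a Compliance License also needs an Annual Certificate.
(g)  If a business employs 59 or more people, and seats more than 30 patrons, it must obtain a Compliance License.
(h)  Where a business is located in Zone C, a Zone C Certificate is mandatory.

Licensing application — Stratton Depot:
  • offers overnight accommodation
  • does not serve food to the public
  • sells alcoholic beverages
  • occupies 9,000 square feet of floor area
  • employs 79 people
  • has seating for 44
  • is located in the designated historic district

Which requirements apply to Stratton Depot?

Annual Certificate, Compliance License, Standard Permit, Trade Registration

(a) floor area 9,000 square feet ≤ 11,500 square feet → Trade Registration required.
(b) floor area 9,000 square feet ≤ 15,600 square feet; sells alcoholic beverages; employees 79 ≤ 99 → Small Premises License not required.
(c) does not serve food to the public; employees 79 ≤ 87 → Food Handler Certificate not required.
(d) seating 44 ≤ 92; does not serve food to the public → Regulatory Authorization not required.
(e) offers overnight accommodation; is located in the designated historic district → Standard Permit required.
(f) Compliance License is required → Annual Certificate also required.
(g) employees 79 ≥ 59; seating 44 > 30 → Compliance License required.
(h) is located in the designated historic district (not: is located in Zone C) → Zone C Certificate not required.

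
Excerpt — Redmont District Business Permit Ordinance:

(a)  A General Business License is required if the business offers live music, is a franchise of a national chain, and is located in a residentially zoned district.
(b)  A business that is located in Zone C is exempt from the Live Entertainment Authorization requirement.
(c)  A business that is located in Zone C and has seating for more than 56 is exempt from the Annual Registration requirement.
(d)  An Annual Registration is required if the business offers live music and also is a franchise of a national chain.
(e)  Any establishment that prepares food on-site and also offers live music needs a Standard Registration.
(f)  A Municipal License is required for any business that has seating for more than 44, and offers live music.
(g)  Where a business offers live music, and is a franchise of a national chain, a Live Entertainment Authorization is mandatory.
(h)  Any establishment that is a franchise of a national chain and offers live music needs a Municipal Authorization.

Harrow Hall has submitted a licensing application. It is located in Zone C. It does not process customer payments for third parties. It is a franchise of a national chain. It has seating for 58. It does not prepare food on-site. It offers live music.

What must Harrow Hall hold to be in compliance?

(a) offers live music; is a franchise of a national chain; is located in Zone C (not: is located in a residentially zoned district) → General Business License not required.
(b) is located in Zone C → exempt from Live Entertainment Authorization.
(c) is located in Zone C; seating 58 > 56 → exempt from Annual Registration.
(d) offers live music; is a franchise of a national chain → Annual Registration required.
(e) does not prepare food on-site; offers live music → Standard Registration not required.
(f) seating 58 > 44; offers live music → Municipal License required.
(g) offers live music; is a franchise of a national chain → Live Entertainment Authorization required.
(h) is a franchise of a national chain; offers live music → Municipal Authorization required.

Municipal Authorization, Municipal License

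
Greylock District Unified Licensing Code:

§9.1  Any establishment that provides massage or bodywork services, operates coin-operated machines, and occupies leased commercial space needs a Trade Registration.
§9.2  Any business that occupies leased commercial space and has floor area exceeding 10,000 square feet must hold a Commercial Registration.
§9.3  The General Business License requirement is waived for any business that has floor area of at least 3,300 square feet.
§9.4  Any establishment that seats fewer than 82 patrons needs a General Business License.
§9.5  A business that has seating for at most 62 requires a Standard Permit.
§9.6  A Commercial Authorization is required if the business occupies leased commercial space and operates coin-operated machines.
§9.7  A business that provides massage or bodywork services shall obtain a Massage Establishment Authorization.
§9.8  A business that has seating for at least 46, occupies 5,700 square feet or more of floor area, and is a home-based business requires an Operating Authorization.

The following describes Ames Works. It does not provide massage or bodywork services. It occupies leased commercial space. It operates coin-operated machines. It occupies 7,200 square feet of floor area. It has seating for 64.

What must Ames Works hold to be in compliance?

Commercial Authorization

§9.1 does not provide massage or bodywork services; operates coin-operated machines; occupies leased commercial space → Trade Registration not required.
§9.2 occupies leased commercial space; floor area 7,200 square feet ≤ 10,000 square feet → Commercial Registration not required.
§9.3 floor area 7,200 square feet ≥ 3,300 square feet → exempt from General Business License.
§9.4 seating 64 < 82 → General Business License required.
§9.5 seating 64 > 62 → Standard Permit not required.
§9.6 occupies leased commercial space; operates coin-operated machines → Commercial Authorization required.
§9.7 does not provide massage or bodywork services → Massage Establishment Authorization not required.
§9.8 seating 64 ≥ 46; floor area 7,200 square feet ≥ 5,700 square feet; occupies leased commercial space (not: is a home-based business) → Operating Authorization not required.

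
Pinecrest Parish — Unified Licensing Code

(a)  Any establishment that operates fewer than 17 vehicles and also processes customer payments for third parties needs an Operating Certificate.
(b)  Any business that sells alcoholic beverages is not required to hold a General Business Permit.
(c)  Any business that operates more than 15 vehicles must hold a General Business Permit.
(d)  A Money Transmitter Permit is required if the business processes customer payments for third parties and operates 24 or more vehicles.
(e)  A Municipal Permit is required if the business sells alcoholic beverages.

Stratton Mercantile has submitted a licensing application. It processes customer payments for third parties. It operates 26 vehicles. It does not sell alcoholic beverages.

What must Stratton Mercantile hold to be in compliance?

General Business Permit, Money Transmitter Permit

(a) vehicles 26 ≥ 17; processes customer payments for third parties → Operating Certificate not required.
(b) does not sell alcoholic beverages → General Business Permit exemption does not apply.
(c) vehicles 26 > 15 → General Business Permit required.
(d) processes customer payments for third parties; vehicles 26 ≥ 24 → Money Transmitter Permit required.
(e) does not sell alcoholic beverages → Municipal Permit not required.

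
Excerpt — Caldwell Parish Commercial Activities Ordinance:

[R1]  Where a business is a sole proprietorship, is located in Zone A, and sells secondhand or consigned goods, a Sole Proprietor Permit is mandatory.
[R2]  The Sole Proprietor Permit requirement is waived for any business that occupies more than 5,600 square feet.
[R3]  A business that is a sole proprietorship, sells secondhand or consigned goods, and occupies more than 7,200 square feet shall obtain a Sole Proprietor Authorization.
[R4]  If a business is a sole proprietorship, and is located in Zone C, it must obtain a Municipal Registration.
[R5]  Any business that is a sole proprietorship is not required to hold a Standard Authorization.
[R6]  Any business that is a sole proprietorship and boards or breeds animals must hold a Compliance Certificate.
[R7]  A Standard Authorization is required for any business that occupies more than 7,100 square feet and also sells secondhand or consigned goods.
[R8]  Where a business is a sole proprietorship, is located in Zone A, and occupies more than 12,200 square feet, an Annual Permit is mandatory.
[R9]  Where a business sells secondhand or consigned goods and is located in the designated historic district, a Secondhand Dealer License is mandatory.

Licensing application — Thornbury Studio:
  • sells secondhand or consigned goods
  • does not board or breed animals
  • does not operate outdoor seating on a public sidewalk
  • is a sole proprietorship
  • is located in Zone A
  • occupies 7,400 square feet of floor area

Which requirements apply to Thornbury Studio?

[R1] is a sole proprietorship; is located in Zone A; sells secondhand or consigned goods → Sole Proprietor Permit required.
[R2] floor area 7,400 square feet > 5,600 square feet → exempt from Sole Proprietor Permit.
[R3] is a sole proprietorship; sells secondhand or consigned goods; floor area 7,400 square feet > 7,200 square feet → Sole Proprietor Authorization required.
[R4] is a sole proprietorship; is located in Zone A (not: is located in Zone C) → Municipal Registration not required.
[R5] is a sole proprietorship → exempt from Standard Authorization.
[R6] is a sole proprietorship; does not board or breed animals → Compliance Certificate not required.
[R7] floor area 7,400 square feet > 7,100 square feet; sells secondhand or consigned goods → Standard Authorization required.
[R8] is a sole proprietorship; is located in Zone A; floor area 7,400 square feet ≤ 12,200 square feet → Annual Permit not required.
[R9] sells secondhand or consigned goods; is located in Zone A (not: is located in the designated historic district) → Secondhand Dealer License not required.

Sole Proprietor Authorization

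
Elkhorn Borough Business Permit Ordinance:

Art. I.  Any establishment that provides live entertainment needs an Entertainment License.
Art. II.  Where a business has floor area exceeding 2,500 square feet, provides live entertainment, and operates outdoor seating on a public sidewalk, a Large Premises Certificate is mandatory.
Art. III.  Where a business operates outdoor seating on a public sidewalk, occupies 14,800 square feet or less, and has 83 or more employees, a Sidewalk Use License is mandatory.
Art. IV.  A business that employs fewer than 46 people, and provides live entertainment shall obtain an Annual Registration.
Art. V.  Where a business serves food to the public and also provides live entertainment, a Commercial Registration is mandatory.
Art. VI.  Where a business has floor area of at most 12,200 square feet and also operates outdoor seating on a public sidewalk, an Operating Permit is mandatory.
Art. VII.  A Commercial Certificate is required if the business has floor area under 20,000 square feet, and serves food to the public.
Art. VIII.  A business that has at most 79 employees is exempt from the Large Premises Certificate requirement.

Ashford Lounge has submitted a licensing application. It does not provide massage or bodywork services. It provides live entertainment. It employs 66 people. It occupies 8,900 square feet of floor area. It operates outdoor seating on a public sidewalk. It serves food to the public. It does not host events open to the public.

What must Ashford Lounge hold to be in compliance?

Art. I. provides live entertainment → Entertainment License required.
Art. II. floor area 8,900 square feet > 2,500 square feet; provides live entertainment; operates outdoor seating on a public sidewalk → Large Premises Certificate required.
Art. III. operates outdoor seating on a public sidewalk; floor area 8,900 square feet ≤ 14,800 square feet; employees 66 < 83 → Sidewalk Use License not required.
Art. IV. employees 66 ≥ 46; provides live entertainment → Annual Registration not required.
Art. V. serves food to the public; provides live entertainment → Commercial Registration required.
Art. VI. floor area 8,900 square feet ≤ 12,200 square feet; operates outdoor seating on a public sidewalk → Operating Permit required.
Art. VII. floor area 8,900 square feet < 20,000 square feet; serves food to the public → Commercial Certificate required.
Art. VIII. employees 66 ≤ 79 → exempt from Large Premises Certificate.

Commercial Certificate, Commercial Registration, Entertainment License, Operating Permit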